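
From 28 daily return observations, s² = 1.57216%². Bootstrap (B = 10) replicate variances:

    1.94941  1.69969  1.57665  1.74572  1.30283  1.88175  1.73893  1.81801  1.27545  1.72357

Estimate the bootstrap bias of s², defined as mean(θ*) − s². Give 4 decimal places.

mean(θ*) = (1.94941 + 1.69969 + 1.57665 + 1.74572 + 1.30283 + 1.88175 + 1.73893 + 1.81801 + 1.27545 + 1.72357) / 10 = 1.67120
bias = 1.67120 − 1.57216

bias = +0.0990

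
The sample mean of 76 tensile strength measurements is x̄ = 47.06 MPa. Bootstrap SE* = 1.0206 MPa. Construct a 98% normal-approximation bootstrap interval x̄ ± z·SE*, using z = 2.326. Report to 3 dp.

(44.686, 49.434)

Margin = 2.326 × 1.0206 = 2.3739
Interval: 47.06 ± 2.3739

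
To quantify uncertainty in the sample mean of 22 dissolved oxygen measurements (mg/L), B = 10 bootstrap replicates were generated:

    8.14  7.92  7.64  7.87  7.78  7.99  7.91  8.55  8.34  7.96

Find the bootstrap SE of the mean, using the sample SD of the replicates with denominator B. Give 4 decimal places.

SE* = 0.2545

Bootstrap SE is the standard deviation of the 10 replicate means.
Mean of replicates: (8.14 + 7.92 + 7.64 + 7.87 + 7.78 + 7.99 + 7.91 + 8.55 + 8.34 + 7.96) / 10 = 80.10000 / 10 = 8.01000
Sum of squared deviations: (+0.13000)² + (−0.09000)² + (−0.37000)² + (−0.14000)² + (−0.23000)² + (−0.02000)² + (−0.10000)² + (+0.54000)² + (+0.33000)² + (−0.05000)² = 0.64780
Variance = 0.64780 / 10 = 0.06478
SE* = √0.06478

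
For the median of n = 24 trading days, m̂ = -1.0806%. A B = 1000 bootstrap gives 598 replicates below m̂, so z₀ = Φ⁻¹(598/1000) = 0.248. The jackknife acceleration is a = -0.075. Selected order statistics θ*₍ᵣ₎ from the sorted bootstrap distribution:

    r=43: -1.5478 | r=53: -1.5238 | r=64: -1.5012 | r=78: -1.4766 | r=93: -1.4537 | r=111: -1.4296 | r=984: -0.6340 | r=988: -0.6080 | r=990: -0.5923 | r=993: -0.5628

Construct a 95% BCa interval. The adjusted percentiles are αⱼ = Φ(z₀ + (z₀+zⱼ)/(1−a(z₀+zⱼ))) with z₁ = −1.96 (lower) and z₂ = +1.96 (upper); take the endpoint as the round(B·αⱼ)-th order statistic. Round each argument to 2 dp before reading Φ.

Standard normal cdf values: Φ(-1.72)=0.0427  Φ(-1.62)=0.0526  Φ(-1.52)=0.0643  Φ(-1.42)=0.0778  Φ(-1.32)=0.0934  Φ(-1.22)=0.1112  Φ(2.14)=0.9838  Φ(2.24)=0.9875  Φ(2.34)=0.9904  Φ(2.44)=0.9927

(-1.5478, -0.6340)

Lower: z₀ + z₁ = 0.248 + (-1.960) = -1.712; 1 − a(z₀+z₁) = 1 − (-0.075)(-1.712) = 0.8716; argument = 0.248 + (-1.712)/0.8716 = -1.7162 → -1.72.
α₁ = Φ(-1.72) = 0.0427; rank = round(1000 × 0.0427) = 43; θ*₍43₎ = -1.5478.
Upper: z₀ + z₂ = 2.208; 1 − a(z₀+z₂) = 1.1656; argument = 2.1423 → 2.14; α₂ = 0.9838; rank = 984; θ*₍984₎ = -0.6340.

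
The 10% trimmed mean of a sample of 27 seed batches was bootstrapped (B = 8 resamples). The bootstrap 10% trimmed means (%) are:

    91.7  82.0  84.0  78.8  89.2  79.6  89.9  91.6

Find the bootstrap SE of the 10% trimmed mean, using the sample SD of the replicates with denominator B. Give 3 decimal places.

Bootstrap SE is the standard deviation of the 8 replicate 10% trimmed means.
Mean of replicates: (91.7 + 82.0 + 84.0 + 78.8 + 89.2 + 79.6 + 89.9 + 91.6) / 8 = 686.8000 / 8 = 85.8500
Sum of squared deviations: (+5.8500)² + (−3.8500)² + (−1.8500)² + (−7.0500)² + (+3.3500)² + (−6.2500)² + (+4.0500)² + (+5.7500)² = 201.9200
Variance = 201.9200 / 8 = 25.2400
SE* = √25.2400

SE* = 5.024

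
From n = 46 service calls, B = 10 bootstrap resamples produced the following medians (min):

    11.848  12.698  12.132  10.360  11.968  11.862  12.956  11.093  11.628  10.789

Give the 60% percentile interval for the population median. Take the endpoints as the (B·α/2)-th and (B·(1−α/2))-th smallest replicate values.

Sorted replicates: 10.360, 10.789, 11.093, 11.628, 11.848, 11.862, 11.968, 12.132, 12.698, 12.956
α = 0.40; lower rank = 10 × 0.200 = 2; upper rank = 10 × 0.800 = 8.
The 2nd smallest replicate is 10.789; the 8th is 12.132.

(10.789, 12.132)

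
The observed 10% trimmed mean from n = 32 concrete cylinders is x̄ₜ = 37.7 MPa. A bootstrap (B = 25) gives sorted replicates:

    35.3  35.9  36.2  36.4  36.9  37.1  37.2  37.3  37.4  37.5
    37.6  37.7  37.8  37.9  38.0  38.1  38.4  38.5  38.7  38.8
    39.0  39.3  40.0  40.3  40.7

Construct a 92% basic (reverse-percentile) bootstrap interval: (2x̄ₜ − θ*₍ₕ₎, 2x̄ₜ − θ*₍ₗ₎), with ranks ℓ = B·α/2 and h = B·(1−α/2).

(35.1, 40.1)

Percentile endpoints at ranks 1 and 24: θ*₍1₎ = 35.3, θ*₍24₎ = 40.3.
Basic interval reflects these around x̄ₜ:
  lower = 2 × 37.7 − 40.3 = 35.1
  upper = 2 × 37.7 − 35.3 = 40.1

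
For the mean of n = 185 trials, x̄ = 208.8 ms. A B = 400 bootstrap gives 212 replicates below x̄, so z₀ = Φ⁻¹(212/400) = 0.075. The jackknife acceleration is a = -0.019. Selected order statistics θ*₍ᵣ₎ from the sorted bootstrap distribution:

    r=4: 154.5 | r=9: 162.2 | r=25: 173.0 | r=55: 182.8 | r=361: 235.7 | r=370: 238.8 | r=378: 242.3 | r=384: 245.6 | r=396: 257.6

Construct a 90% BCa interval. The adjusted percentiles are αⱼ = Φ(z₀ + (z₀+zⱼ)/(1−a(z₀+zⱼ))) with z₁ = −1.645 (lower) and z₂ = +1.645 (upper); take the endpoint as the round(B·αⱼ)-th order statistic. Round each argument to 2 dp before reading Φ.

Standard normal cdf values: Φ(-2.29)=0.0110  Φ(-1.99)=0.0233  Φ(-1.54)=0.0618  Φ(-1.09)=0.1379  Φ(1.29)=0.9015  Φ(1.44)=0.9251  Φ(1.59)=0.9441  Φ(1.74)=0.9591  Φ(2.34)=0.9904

Lower: z₀ + z₁ = 0.075 + (-1.645) = -1.570; 1 − a(z₀+z₁) = 1 − (-0.019)(-1.570) = 0.9702; argument = 0.075 + (-1.570)/0.9702 = -1.5433 → -1.54.
α₁ = Φ(-1.54) = 0.0618; rank = round(400 × 0.0618) = 25; θ*₍25₎ = 173.0.
Upper: z₀ + z₂ = 1.720; 1 − a(z₀+z₂) = 1.0327; argument = 1.7406 → 1.74; α₂ = 0.9591; rank = 384; θ*₍384₎ = 245.6.

(173.0, 245.6)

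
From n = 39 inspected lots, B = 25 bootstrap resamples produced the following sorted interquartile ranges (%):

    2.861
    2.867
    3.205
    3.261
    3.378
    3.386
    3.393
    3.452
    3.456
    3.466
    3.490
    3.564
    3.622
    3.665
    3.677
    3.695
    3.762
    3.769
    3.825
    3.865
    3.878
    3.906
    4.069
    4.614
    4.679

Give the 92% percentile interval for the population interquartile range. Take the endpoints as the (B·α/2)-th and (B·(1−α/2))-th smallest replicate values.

(2.861, 4.614)

α = 0.08; lower rank = 25 × 0.040 = 1; upper rank = 25 × 0.960 = 24.
The 1st smallest replicate is 2.861; the 24th is 4.614.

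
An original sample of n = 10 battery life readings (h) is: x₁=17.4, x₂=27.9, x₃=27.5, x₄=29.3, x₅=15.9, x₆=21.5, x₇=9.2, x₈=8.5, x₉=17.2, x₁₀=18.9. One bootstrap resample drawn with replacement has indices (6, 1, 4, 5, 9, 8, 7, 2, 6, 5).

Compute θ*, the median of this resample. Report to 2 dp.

θ* = 17.30

Resample values: 21.5, 17.4, 29.3, 15.9, 17.2, 8.5, 9.2, 27.9, 21.5, 15.9.
Sorted: 8.5, 9.2, 15.9, 15.9, 17.2, 17.4, 21.5, 21.5, 27.9, 29.3
Median = average of the two middle values = 17.30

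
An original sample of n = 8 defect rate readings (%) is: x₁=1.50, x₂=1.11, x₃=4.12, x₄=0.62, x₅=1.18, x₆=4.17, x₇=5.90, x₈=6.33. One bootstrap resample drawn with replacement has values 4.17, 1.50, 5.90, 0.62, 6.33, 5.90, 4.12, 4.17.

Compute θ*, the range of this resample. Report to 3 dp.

θ* = 5.710

Range = 6.33 − 0.62 = 5.710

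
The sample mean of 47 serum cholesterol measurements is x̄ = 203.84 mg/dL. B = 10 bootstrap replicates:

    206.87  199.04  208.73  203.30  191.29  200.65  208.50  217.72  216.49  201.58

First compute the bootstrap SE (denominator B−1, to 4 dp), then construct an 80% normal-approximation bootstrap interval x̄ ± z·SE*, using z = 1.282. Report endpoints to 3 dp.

Mean of replicates = 205.4170; sum of squared deviations = 578.7340; SE* = √(578.7340/9) = 8.0190
Margin = 1.282 × 8.0190 = 10.2804
Interval: 203.84 ± 10.2804

(193.560, 214.120)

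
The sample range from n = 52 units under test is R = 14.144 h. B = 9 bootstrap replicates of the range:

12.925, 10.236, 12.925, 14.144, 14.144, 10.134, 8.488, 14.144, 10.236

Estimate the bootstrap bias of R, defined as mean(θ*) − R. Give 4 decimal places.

mean(θ*) = (12.925 + 10.236 + 12.925 + 14.144 + 14.144 + 10.134 + 8.488 + 14.144 + 10.236) / 9 = 11.93067
bias = 11.93067 − 14.144

bias = −2.2133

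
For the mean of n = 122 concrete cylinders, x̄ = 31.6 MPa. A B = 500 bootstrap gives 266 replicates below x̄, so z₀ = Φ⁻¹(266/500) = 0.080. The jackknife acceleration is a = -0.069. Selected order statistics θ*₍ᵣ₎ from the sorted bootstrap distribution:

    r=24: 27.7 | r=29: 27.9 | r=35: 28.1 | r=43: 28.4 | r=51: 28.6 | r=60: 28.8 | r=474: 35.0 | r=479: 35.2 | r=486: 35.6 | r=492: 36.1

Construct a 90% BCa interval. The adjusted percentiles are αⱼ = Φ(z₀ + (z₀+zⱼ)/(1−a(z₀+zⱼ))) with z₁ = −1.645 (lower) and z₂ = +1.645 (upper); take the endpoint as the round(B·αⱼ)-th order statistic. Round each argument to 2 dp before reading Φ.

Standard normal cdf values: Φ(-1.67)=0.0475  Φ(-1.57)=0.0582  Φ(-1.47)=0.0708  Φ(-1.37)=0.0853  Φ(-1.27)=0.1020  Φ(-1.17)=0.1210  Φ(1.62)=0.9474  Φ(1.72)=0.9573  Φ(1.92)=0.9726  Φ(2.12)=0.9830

(27.7, 35.0)

Lower: z₀ + z₁ = 0.080 + (-1.645) = -1.565; 1 − a(z₀+z₁) = 1 − (-0.069)(-1.565) = 0.8920; argument = 0.080 + (-1.565)/0.8920 = -1.6745 → -1.67.
α₁ = Φ(-1.67) = 0.0475; rank = round(500 × 0.0475) = 24; θ*₍24₎ = 27.7.
Upper: z₀ + z₂ = 1.725; 1 − a(z₀+z₂) = 1.1190; argument = 1.6215 → 1.62; α₂ = 0.9474; rank = 474; θ*₍474₎ = 35.0.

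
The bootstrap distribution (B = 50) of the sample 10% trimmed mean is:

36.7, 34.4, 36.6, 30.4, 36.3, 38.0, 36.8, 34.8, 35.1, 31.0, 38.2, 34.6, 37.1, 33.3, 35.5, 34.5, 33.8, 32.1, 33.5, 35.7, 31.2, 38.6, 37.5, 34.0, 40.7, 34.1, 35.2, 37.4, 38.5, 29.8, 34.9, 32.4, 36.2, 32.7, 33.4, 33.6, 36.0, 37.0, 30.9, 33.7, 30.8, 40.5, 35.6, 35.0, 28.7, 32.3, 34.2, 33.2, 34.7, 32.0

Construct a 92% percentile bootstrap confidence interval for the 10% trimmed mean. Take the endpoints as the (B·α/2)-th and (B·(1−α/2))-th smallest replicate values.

Sorted replicates: 28.7, 29.8, 30.4, 30.8, 30.9, 31.0, 31.2, 32.0, 32.1, 32.3, 32.4, 32.7, 33.2, 33.3, 33.4, 33.5, 33.6, 33.7, 33.8, 34.0, 34.1, 34.2, 34.4, 34.5, 34.6, 34.7, 34.8, 34.9, 35.0, 35.1, 35.2, 35.5, 35.6, 35.7, 36.0, 36.2, 36.3, 36.6, 36.7, 36.8, 37.0, 37.1, 37.4, 37.5, 38.0, 38.2, 38.5, 38.6, 40.5, 40.7
α = 0.08; lower rank = 50 × 0.040 = 2; upper rank = 50 × 0.960 = 48.
The 2nd smallest replicate is 29.8; the 48th is 38.6.

(29.8, 38.6)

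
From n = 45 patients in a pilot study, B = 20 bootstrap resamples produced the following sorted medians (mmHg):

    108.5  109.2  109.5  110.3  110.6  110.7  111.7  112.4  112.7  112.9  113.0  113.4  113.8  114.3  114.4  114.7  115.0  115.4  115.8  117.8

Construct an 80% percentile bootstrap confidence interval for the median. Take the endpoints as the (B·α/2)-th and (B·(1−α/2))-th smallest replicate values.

(109.2, 115.4)

α = 0.20; lower rank = 20 × 0.100 = 2; upper rank = 20 × 0.900 = 18.
The 2nd smallest replicate is 109.2; the 18th is 115.4.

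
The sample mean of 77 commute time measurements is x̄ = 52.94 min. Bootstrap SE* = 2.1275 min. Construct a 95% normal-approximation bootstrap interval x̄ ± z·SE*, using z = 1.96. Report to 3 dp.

(48.770, 57.110)

Margin = 1.96 × 2.1275 = 4.1699
Interval: 52.94 ± 4.1699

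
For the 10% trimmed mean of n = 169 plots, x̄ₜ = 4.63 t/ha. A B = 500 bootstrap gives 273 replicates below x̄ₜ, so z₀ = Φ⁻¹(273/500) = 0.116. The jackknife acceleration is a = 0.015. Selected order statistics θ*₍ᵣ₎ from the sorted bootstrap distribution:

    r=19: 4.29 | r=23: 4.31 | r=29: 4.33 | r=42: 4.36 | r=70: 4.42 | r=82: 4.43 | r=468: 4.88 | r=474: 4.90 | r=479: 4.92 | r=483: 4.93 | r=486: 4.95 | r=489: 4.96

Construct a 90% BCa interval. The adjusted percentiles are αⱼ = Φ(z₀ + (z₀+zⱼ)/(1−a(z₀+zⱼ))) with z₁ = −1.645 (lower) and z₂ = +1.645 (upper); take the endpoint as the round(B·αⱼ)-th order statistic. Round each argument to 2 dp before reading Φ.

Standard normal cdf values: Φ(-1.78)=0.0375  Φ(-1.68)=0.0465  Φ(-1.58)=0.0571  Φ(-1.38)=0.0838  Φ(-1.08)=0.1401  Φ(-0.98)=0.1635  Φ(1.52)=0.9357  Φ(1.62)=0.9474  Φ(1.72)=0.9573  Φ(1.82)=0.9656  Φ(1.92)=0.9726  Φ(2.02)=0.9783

Lower: z₀ + z₁ = 0.116 + (-1.645) = -1.529; 1 − a(z₀+z₁) = 1 − (0.015)(-1.529) = 1.0229; argument = 0.116 + (-1.529)/1.0229 = -1.3787 → -1.38.
α₁ = Φ(-1.38) = 0.0838; rank = round(500 × 0.0838) = 42; θ*₍42₎ = 4.36.
Upper: z₀ + z₂ = 1.761; 1 − a(z₀+z₂) = 0.9736; argument = 1.9248 → 1.92; α₂ = 0.9726; rank = 486; θ*₍486₎ = 4.95.

(4.36, 4.95)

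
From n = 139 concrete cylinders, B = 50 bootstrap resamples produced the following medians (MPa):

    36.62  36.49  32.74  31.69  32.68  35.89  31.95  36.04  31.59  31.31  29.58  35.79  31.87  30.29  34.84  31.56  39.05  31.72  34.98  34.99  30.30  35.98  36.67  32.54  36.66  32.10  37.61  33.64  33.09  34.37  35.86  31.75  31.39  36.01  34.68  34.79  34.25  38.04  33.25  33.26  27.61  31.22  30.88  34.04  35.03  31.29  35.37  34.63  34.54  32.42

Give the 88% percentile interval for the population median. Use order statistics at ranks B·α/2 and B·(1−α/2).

Sorted replicates: 27.61, 29.58, 30.29, 30.30, 30.88, 31.22, 31.29, 31.31, 31.39, 31.56, 31.59, 31.69, 31.72, 31.75, 31.87, 31.95, 32.10, 32.42, 32.54, 32.68, 32.74, 33.09, 33.25, 33.26, 33.64, 34.04, 34.25, 34.37, 34.54, 34.63, 34.68, 34.79, 34.84, 34.98, 34.99, 35.03, 35.37, 35.79, 35.86, 35.89, 35.98, 36.01, 36.04, 36.49, 36.62, 36.66, 36.67, 37.61, 38.04, 39.05
α = 0.12; lower rank = 50 × 0.060 = 3; upper rank = 50 × 0.940 = 47.
The 3rd smallest replicate is 30.29; the 47th is 36.67.

(30.29, 36.67)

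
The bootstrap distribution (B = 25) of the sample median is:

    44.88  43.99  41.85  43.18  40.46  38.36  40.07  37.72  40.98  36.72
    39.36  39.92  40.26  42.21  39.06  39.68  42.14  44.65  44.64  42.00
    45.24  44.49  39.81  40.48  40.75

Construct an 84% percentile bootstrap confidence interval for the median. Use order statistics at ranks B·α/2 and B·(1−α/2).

Sorted replicates: 36.72, 37.72, 38.36, 39.06, 39.36, 39.68, 39.81, 39.92, 40.07, 40.26, 40.46, 40.48, 40.75, 40.98, 41.85, 42.00, 42.14, 42.21, 43.18, 43.99, 44.49, 44.64, 44.65, 44.88, 45.24
α = 0.16; lower rank = 25 × 0.080 = 2; upper rank = 25 × 0.920 = 23.
The 2nd smallest replicate is 37.72; the 23rd is 44.65.

(37.72, 44.65)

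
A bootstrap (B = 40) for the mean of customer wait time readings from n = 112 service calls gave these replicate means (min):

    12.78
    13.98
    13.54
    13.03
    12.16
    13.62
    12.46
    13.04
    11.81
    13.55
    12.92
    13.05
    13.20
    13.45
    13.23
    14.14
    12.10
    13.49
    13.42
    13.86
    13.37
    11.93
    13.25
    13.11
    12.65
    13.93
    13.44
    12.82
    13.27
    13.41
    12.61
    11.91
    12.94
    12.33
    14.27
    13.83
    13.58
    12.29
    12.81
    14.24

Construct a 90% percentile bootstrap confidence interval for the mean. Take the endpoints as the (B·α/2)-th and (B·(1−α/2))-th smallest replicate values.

Sorted replicates: 11.81, 11.91, 11.93, 12.10, 12.16, 12.29, 12.33, 12.46, 12.61, 12.65, 12.78, 12.81, 12.82, 12.92, 12.94, 13.03, 13.04, 13.05, 13.11, 13.20, 13.23, 13.25, 13.27, 13.37, 13.41, 13.42, 13.44, 13.45, 13.49, 13.54, 13.55, 13.58, 13.62, 13.83, 13.86, 13.93, 13.98, 14.14, 14.24, 14.27
α = 0.10; lower rank = 40 × 0.050 = 2; upper rank = 40 × 0.950 = 38.
The 2nd smallest replicate is 11.91; the 38th is 14.14.

(11.91, 14.14)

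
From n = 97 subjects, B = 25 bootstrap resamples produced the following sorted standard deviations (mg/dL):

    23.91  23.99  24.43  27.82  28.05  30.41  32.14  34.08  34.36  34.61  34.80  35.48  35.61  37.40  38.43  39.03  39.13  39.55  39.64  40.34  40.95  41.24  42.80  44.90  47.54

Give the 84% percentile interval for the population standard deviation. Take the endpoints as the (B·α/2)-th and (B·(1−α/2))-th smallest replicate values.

α = 0.16; lower rank = 25 × 0.080 = 2; upper rank = 25 × 0.920 = 23.
The 2nd smallest replicate is 23.99; the 23rd is 42.80.

(23.99, 42.80)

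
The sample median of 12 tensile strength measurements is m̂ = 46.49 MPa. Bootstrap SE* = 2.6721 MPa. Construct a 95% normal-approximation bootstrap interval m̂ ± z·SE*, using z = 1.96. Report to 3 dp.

Margin = 1.96 × 2.6721 = 5.2373
Interval: 46.49 ± 5.2373

(41.253, 51.727)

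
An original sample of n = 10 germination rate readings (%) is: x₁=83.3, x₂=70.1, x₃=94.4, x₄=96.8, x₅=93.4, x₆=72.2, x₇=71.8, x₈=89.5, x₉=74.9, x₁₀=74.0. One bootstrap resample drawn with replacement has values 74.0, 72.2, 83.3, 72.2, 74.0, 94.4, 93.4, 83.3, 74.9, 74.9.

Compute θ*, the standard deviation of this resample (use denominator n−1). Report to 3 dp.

Mean = 79.6600; sum of squared deviations = 653.2440
s² = 653.2440 / 9 = 72.5827
s = √72.5827 = 8.520

θ* = 8.520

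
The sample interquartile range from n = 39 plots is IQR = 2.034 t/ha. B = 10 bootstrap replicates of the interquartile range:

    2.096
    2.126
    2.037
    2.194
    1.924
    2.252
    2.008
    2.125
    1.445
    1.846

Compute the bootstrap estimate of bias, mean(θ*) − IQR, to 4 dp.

mean(θ*) = (2.096 + 2.126 + 2.037 + 2.194 + 1.924 + 2.252 + 2.008 + 2.125 + 1.445 + 1.846) / 10 = 2.00530
bias = 2.00530 − 2.034

bias = −0.0287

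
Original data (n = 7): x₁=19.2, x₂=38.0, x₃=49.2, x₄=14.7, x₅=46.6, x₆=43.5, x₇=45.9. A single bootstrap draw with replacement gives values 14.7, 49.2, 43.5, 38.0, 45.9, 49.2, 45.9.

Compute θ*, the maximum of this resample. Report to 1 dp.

Maximum = 49.2

θ* = 49.2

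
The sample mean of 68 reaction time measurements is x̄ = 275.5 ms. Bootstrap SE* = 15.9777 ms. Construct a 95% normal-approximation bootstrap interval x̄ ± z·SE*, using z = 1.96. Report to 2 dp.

Margin = 1.96 × 15.9777 = 31.316
Interval: 275.5 ± 31.316

(244.18, 306.82)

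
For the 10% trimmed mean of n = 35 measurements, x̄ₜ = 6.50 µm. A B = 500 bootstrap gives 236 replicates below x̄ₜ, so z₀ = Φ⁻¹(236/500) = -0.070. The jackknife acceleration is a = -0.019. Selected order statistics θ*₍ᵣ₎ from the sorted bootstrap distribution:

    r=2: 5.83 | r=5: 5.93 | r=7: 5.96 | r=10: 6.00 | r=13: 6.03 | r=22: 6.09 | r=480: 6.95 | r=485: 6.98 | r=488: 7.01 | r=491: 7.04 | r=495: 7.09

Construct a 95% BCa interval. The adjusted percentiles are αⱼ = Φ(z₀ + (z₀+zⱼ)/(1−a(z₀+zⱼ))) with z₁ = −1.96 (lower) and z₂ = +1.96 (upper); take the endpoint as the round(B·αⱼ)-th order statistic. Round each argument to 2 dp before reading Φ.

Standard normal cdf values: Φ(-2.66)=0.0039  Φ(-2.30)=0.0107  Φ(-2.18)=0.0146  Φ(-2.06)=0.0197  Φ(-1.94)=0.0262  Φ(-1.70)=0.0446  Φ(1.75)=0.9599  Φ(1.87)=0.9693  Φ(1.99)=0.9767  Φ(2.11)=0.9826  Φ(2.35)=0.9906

(5.96, 6.95)

Lower: z₀ + z₁ = -0.070 + (-1.960) = -2.030; 1 − a(z₀+z₁) = 1 − (-0.019)(-2.030) = 0.9614; argument = -0.070 + (-2.030)/0.9614 = -2.1814 → -2.18.
α₁ = Φ(-2.18) = 0.0146; rank = round(500 × 0.0146) = 7; θ*₍7₎ = 5.96.
Upper: z₀ + z₂ = 1.890; 1 − a(z₀+z₂) = 1.0359; argument = 1.7545 → 1.75; α₂ = 0.9599; rank = 480; θ*₍480₎ = 6.95.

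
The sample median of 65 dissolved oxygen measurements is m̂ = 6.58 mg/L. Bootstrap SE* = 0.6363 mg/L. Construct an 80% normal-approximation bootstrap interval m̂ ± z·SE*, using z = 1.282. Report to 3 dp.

Margin = 1.282 × 0.6363 = 0.8157
Interval: 6.58 ± 0.8157

(5.764, 7.396)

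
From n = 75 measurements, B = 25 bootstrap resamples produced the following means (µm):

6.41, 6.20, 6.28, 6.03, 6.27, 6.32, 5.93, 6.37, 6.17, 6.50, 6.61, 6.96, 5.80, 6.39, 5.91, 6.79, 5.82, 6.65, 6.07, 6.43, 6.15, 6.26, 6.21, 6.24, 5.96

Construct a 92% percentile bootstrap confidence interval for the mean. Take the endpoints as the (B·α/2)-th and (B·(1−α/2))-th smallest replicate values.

(5.80, 6.79)

Sorted replicates: 5.80, 5.82, 5.91, 5.93, 5.96, 6.03, 6.07, 6.15, 6.17, 6.20, 6.21, 6.24, 6.26, 6.27, 6.28, 6.32, 6.37, 6.39, 6.41, 6.43, 6.50, 6.61, 6.65, 6.79, 6.96
α = 0.08; lower rank = 25 × 0.040 = 1; upper rank = 25 × 0.960 = 24.
The 1st smallest replicate is 5.80; the 24th is 6.79.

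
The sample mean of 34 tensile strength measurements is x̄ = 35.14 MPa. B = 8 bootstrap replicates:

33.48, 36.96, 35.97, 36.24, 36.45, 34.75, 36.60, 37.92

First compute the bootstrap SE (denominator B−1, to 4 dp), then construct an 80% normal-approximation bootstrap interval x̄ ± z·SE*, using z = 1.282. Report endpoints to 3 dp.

(33.385, 36.895)

Mean of replicates = 36.0463; sum of squared deviations = 13.1248; SE* = √(13.1248/7) = 1.3693
Margin = 1.282 × 1.3693 = 1.7554
Interval: 35.14 ± 1.7554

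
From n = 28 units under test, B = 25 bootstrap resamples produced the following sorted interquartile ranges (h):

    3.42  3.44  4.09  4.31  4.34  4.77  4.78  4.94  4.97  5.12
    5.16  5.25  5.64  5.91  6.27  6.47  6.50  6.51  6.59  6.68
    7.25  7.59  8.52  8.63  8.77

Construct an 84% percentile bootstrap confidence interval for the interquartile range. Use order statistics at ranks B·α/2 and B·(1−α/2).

(3.44, 8.52)

α = 0.16; lower rank = 25 × 0.080 = 2; upper rank = 25 × 0.920 = 23.
The 2nd smallest replicate is 3.44; the 23rd is 8.52.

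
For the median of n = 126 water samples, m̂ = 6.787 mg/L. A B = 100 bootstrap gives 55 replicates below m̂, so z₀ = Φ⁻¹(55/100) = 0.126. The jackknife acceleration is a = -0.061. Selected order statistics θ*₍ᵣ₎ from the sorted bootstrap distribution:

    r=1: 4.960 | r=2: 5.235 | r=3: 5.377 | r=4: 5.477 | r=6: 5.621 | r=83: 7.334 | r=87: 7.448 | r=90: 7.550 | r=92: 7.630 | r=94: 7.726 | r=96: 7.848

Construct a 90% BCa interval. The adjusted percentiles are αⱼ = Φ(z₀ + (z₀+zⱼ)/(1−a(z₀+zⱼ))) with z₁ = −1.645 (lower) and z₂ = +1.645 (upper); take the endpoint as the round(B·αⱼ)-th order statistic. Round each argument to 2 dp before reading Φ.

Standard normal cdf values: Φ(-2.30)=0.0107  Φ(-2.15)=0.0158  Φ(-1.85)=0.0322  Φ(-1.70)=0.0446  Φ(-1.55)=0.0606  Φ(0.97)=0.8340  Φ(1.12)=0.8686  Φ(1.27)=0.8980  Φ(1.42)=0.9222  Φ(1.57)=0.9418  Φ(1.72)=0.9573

(5.621, 7.848)

Lower: z₀ + z₁ = 0.126 + (-1.645) = -1.519; 1 − a(z₀+z₁) = 1 − (-0.061)(-1.519) = 0.9073; argument = 0.126 + (-1.519)/0.9073 = -1.5481 → -1.55.
α₁ = Φ(-1.55) = 0.0606; rank = round(100 × 0.0606) = 6; θ*₍6₎ = 5.621.
Upper: z₀ + z₂ = 1.771; 1 − a(z₀+z₂) = 1.1080; argument = 1.7243 → 1.72; α₂ = 0.9573; rank = 96; θ*₍96₎ = 7.848.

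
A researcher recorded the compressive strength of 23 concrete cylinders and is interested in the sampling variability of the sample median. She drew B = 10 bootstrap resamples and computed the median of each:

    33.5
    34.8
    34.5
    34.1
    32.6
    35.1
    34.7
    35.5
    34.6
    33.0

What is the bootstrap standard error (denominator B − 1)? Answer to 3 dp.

Bootstrap SE is the standard deviation of the 10 replicate medians.
Mean of replicates: (33.5 + 34.8 + 34.5 + 34.1 + 32.6 + 35.1 + 34.7 + 35.5 + 34.6 + 33.0) / 10 = 342.4000 / 10 = 34.2400
Sum of squared deviations: (−0.7400)² + (+0.5600)² + (+0.2600)² + (−0.1400)² + (−1.6400)² + (+0.8600)² + (+0.4600)² + (+1.2600)² + (+0.3600)² + (−1.2400)² = 7.8440
Variance = 7.8440 / 9 = 0.8716
SE* = √0.8716

SE* = 0.934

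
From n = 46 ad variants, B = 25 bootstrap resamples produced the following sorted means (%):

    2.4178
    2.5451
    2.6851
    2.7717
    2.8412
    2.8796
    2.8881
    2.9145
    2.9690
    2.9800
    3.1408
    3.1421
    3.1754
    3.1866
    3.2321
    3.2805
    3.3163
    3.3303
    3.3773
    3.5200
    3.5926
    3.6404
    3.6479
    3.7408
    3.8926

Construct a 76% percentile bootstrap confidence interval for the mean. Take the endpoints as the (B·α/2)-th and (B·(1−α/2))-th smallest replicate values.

α = 0.24; lower rank = 25 × 0.120 = 3; upper rank = 25 × 0.880 = 22.
The 3rd smallest replicate is 2.6851; the 22nd is 3.6404.

(2.6851, 3.6404)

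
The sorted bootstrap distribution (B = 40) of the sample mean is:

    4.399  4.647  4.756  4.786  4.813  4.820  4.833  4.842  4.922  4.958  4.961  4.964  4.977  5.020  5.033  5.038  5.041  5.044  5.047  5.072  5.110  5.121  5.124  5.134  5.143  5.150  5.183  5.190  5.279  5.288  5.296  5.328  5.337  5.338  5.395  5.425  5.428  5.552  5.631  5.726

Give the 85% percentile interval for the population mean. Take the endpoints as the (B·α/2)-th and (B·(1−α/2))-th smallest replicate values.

(4.756, 5.428)

α = 0.15; lower rank = 40 × 0.075 = 3; upper rank = 40 × 0.925 = 37.
The 3rd smallest replicate is 4.756; the 37th is 5.428.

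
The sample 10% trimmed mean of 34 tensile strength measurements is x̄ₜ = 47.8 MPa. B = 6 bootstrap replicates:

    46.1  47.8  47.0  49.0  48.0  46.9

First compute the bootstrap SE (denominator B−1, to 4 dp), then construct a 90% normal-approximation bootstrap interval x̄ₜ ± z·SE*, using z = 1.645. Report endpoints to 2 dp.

Mean of replicates = 47.4667; sum of squared deviations = 5.1533; SE* = √(5.1533/5) = 1.0152
Margin = 1.645 × 1.0152 = 1.670
Interval: 47.8 ± 1.670

(46.13, 49.47)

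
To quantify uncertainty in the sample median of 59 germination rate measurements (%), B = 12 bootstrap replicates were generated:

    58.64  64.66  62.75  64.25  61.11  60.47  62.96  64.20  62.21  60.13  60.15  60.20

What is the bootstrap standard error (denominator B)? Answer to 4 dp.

Bootstrap SE is the standard deviation of the 12 replicate medians.
Mean of replicates: (58.64 + 64.66 + 62.75 + 64.25 + 61.11 + 60.47 + 62.96 + 64.20 + 62.21 + 60.13 + 60.15 + 60.20) / 12 = 741.73000 / 12 = 61.81083
Sum of squared deviations: (−3.17083)² + (+2.84917)² + (+0.93917)² + (+2.43917)² + (−0.70083)² + (−1.34083)² + (+1.14917)² + (+2.38917)² + (+0.39917)² + (−1.68083)² + (−1.66083)² + (−1.61083)² = 42.65889
Variance = 42.65889 / 12 = 3.55491
SE* = √3.55491

SE* = 1.8854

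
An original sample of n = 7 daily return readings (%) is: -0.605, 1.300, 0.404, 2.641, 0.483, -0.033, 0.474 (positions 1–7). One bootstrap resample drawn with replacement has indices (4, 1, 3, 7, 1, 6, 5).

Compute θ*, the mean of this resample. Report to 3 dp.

θ* = 0.394

Resample values: 2.641, -0.605, 0.404, 0.474, -0.605, -0.033, 0.483.
Mean = (2.641 + (-0.605) + 0.404 + 0.474 + (-0.605) + (-0.033) + 0.483) / 7 = 2.7590 / 7 = 0.394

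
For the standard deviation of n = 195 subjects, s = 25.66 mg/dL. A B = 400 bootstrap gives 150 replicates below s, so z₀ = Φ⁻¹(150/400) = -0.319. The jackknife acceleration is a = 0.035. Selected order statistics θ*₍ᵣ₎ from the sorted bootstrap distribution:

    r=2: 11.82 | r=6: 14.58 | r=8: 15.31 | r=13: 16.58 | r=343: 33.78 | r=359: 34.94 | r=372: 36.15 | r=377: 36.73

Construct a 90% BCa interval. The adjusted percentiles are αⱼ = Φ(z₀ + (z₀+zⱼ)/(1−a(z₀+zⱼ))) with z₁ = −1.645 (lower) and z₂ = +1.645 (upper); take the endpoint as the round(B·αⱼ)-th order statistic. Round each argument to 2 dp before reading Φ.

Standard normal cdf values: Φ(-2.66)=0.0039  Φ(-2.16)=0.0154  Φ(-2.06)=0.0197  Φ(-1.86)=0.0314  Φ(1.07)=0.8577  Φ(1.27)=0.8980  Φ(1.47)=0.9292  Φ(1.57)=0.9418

(14.58, 33.78)

Lower: z₀ + z₁ = -0.319 + (-1.645) = -1.964; 1 − a(z₀+z₁) = 1 − (0.035)(-1.964) = 1.0687; argument = -0.319 + (-1.964)/1.0687 = -2.1567 → -2.16.
α₁ = Φ(-2.16) = 0.0154; rank = round(400 × 0.0154) = 6; θ*₍6₎ = 14.58.
Upper: z₀ + z₂ = 1.326; 1 − a(z₀+z₂) = 0.9536; argument = 1.0715 → 1.07; α₂ = 0.8577; rank = 343; θ*₍343₎ = 33.78.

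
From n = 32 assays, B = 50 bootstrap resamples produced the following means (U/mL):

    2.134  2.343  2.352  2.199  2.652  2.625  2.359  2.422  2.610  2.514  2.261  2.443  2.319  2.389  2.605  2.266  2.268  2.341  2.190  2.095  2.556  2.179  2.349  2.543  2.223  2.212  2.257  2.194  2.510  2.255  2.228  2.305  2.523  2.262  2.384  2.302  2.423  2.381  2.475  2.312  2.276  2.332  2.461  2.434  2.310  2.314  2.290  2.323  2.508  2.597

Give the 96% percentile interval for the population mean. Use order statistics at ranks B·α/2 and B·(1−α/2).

Sorted replicates: 2.095, 2.134, 2.179, 2.190, 2.194, 2.199, 2.212, 2.223, 2.228, 2.255, 2.257, 2.261, 2.262, 2.266, 2.268, 2.276, 2.290, 2.302, 2.305, 2.310, 2.312, 2.314, 2.319, 2.323, 2.332, 2.341, 2.343, 2.349, 2.352, 2.359, 2.381, 2.384, 2.389, 2.422, 2.423, 2.434, 2.443, 2.461, 2.475, 2.508, 2.510, 2.514, 2.523, 2.543, 2.556, 2.597, 2.605, 2.610, 2.625, 2.652
α = 0.04; lower rank = 50 × 0.020 = 1; upper rank = 50 × 0.980 = 49.
The 1st smallest replicate is 2.095; the 49th is 2.625.

(2.095, 2.625)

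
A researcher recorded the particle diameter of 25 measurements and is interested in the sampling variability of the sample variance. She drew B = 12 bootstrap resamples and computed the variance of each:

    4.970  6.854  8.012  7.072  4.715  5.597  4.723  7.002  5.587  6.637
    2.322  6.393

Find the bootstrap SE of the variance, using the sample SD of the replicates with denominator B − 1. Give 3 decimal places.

SE* = 1.517

Bootstrap SE is the standard deviation of the 12 replicate variances.
Mean of replicates: (4.970 + 6.854 + 8.012 + 7.072 + 4.715 + 5.597 + 4.723 + 7.002 + 5.587 + 6.637 + 2.322 + 6.393) / 12 = 69.8840 / 12 = 5.8237
Sum of squared deviations: (−0.8537)² + (+1.0303)² + (+2.1883)² + (+1.2483)² + (−1.1087)² + (−0.2267)² + (−1.1007)² + (+1.1783)² + (−0.2367)² + (+0.8133)² + (−3.5017)² + (+0.5693)² = 25.3213
Variance = 25.3213 / 11 = 2.3019
SE* = √2.3019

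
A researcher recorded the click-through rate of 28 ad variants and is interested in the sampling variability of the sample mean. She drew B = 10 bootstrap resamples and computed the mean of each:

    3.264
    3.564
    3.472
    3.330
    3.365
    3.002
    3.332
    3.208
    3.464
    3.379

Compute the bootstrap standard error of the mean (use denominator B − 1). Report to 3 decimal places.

Bootstrap SE is the standard deviation of the 10 replicate means.
Mean of replicates: (3.264 + 3.564 + 3.472 + 3.330 + 3.365 + 3.002 + 3.332 + 3.208 + 3.464 + 3.379) / 10 = 33.3800 / 10 = 3.3380
Sum of squared deviations: (−0.0740)² + (+0.2260)² + (+0.1340)² + (−0.0080)² + (+0.0270)² + (−0.3360)² + (−0.0060)² + (−0.1300)² + (+0.1260)² + (+0.0410)² = 0.2227
Variance = 0.2227 / 9 = 0.0247
SE* = √0.0247

SE* = 0.157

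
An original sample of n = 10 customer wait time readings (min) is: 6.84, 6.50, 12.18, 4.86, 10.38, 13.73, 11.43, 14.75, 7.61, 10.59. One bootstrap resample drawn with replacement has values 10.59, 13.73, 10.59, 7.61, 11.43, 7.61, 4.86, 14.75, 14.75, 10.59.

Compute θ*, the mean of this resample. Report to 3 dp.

Mean = (10.59 + 13.73 + 10.59 + 7.61 + 11.43 + 7.61 + 4.86 + 14.75 + 14.75 + 10.59) / 10 = 106.510 / 10 = 10.651

θ* = 10.651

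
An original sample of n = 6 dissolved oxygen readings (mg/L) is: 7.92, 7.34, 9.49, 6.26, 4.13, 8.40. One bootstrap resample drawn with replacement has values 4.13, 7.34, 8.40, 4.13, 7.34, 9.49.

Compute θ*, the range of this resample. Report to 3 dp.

Range = 9.49 − 4.13 = 5.360

θ* = 5.360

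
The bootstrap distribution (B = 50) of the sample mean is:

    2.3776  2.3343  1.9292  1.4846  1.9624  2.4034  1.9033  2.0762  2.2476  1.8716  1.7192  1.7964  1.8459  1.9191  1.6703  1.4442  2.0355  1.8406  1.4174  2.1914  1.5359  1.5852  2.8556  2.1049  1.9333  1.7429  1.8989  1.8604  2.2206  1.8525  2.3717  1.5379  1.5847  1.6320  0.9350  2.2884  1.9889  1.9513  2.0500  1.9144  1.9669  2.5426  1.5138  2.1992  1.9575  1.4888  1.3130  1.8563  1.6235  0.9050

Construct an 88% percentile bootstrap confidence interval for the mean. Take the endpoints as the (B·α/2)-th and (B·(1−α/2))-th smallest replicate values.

Sorted replicates: 0.9050, 0.9350, 1.3130, 1.4174, 1.4442, 1.4846, 1.4888, 1.5138, 1.5359, 1.5379, 1.5847, 1.5852, 1.6235, 1.6320, 1.6703, 1.7192, 1.7429, 1.7964, 1.8406, 1.8459, 1.8525, 1.8563, 1.8604, 1.8716, 1.8989, 1.9033, 1.9144, 1.9191, 1.9292, 1.9333, 1.9513, 1.9575, 1.9624, 1.9669, 1.9889, 2.0355, 2.0500, 2.0762, 2.1049, 2.1914, 2.1992, 2.2206, 2.2476, 2.2884, 2.3343, 2.3717, 2.3776, 2.4034, 2.5426, 2.8556
α = 0.12; lower rank = 50 × 0.060 = 3; upper rank = 50 × 0.940 = 47.
The 3rd smallest replicate is 1.3130; the 47th is 2.3776.

(1.3130, 2.3776)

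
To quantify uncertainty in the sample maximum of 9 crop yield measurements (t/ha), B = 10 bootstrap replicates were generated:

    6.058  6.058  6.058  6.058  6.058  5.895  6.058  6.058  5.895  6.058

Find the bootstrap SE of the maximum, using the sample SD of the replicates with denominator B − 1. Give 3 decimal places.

SE* = 0.069

Bootstrap SE is the standard deviation of the 10 replicate maximums.
Mean of replicates: (6.058 + 6.058 + 6.058 + 6.058 + 6.058 + 5.895 + 6.058 + 6.058 + 5.895 + 6.058) / 10 = 60.2540 / 10 = 6.0254
Sum of squared deviations: (+0.0326)² + (+0.0326)² + (+0.0326)² + (+0.0326)² + (+0.0326)² + (−0.1304)² + (+0.0326)² + (+0.0326)² + (−0.1304)² + (+0.0326)² = 0.0425
Variance = 0.0425 / 9 = 0.0047
SE* = √0.0047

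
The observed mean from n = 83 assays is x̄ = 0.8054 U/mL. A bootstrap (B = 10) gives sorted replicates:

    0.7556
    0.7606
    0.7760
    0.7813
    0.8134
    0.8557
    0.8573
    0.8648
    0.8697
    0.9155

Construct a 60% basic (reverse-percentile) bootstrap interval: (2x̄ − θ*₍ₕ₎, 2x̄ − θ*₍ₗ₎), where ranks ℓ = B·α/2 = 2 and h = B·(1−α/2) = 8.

Percentile endpoints at ranks 2 and 8: θ*₍2₎ = 0.7606, θ*₍8₎ = 0.8648.
Basic interval reflects these around x̄:
  lower = 2 × 0.8054 − 0.8648 = 0.7460
  upper = 2 × 0.8054 − 0.7606 = 0.8502

(0.7460, 0.8502)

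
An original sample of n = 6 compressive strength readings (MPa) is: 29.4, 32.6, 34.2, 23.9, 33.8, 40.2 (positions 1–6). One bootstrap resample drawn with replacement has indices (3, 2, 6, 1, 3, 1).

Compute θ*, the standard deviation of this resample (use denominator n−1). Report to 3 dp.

θ* = 4.003

Resample values: 34.2, 32.6, 40.2, 29.4, 34.2, 29.4.
Mean = 33.3333; sum of squared deviations = 80.1333
s² = 80.1333 / 5 = 16.0267
s = √16.0267 = 4.003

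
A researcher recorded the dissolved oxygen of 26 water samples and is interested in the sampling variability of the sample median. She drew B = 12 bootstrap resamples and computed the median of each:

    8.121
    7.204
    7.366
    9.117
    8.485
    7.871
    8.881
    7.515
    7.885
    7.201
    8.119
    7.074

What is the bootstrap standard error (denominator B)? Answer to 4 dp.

Bootstrap SE is the standard deviation of the 12 replicate medians.
Mean of replicates: (8.121 + 7.204 + 7.366 + 9.117 + 8.485 + 7.871 + 8.881 + 7.515 + 7.885 + 7.201 + 8.119 + 7.074) / 12 = 94.83900 / 12 = 7.90325
Sum of squared deviations: (+0.21775)² + (−0.69925)² + (−0.53725)² + (+1.21375)² + (+0.58175)² + (−0.03225)² + (+0.97775)² + (−0.38825)² + (−0.01825)² + (−0.70225)² + (+0.21575)² + (−0.82925)² = 4.97209
Variance = 4.97209 / 12 = 0.41434
SE* = √0.41434

SE* = 0.6437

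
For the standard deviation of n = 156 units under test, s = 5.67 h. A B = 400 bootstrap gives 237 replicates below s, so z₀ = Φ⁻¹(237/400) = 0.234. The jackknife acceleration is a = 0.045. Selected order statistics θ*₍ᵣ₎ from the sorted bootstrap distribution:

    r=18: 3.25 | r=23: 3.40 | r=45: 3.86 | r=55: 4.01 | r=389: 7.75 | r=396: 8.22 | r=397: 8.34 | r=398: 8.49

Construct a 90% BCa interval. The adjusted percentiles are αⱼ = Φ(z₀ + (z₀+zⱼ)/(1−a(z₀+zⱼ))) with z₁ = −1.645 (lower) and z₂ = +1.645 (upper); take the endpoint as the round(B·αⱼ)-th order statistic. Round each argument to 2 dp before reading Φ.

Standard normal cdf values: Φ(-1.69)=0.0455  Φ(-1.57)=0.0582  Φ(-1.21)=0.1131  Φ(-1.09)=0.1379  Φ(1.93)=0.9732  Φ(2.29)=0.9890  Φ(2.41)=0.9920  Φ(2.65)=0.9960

Lower: z₀ + z₁ = 0.234 + (-1.645) = -1.411; 1 − a(z₀+z₁) = 1 − (0.045)(-1.411) = 1.0635; argument = 0.234 + (-1.411)/1.0635 = -1.0928 → -1.09.
α₁ = Φ(-1.09) = 0.1379; rank = round(400 × 0.1379) = 55; θ*₍55₎ = 4.01.
Upper: z₀ + z₂ = 1.879; 1 − a(z₀+z₂) = 0.9154; argument = 2.2866 → 2.29; α₂ = 0.9890; rank = 396; θ*₍396₎ = 8.22.

(4.01, 8.22)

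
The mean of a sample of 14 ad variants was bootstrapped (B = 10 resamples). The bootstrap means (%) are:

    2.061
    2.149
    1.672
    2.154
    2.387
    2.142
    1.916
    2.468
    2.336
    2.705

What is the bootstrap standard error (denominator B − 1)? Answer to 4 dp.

Bootstrap SE is the standard deviation of the 10 replicate means.
Mean of replicates: (2.061 + 2.149 + 1.672 + 2.154 + 2.387 + 2.142 + 1.916 + 2.468 + 2.336 + 2.705) / 10 = 21.99000 / 10 = 2.19900
Sum of squared deviations: (−0.13800)² + (−0.05000)² + (−0.52700)² + (−0.04500)² + (+0.18800)² + (−0.05700)² + (−0.28300)² + (+0.26900)² + (+0.13700)² + (+0.50600)² = 0.76715
Variance = 0.76715 / 9 = 0.08524
SE* = √0.08524

SE* = 0.2920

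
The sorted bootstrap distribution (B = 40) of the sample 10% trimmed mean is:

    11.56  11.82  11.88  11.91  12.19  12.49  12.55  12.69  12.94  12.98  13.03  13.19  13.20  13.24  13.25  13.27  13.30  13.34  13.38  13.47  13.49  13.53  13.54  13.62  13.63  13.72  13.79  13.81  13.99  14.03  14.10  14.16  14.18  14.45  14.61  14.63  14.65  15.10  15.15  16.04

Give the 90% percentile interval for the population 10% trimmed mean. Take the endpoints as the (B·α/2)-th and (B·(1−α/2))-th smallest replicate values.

(11.82, 15.10)

α = 0.10; lower rank = 40 × 0.050 = 2; upper rank = 40 × 0.950 = 38.
The 2nd smallest replicate is 11.82; the 38th is 15.10.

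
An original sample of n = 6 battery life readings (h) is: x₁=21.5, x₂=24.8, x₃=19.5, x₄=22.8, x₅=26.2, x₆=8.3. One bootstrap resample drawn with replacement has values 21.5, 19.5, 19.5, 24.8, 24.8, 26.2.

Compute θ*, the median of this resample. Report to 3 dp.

θ* = 23.150

Sorted: 19.5, 19.5, 21.5, 24.8, 24.8, 26.2
Median = average of the two middle values = 23.150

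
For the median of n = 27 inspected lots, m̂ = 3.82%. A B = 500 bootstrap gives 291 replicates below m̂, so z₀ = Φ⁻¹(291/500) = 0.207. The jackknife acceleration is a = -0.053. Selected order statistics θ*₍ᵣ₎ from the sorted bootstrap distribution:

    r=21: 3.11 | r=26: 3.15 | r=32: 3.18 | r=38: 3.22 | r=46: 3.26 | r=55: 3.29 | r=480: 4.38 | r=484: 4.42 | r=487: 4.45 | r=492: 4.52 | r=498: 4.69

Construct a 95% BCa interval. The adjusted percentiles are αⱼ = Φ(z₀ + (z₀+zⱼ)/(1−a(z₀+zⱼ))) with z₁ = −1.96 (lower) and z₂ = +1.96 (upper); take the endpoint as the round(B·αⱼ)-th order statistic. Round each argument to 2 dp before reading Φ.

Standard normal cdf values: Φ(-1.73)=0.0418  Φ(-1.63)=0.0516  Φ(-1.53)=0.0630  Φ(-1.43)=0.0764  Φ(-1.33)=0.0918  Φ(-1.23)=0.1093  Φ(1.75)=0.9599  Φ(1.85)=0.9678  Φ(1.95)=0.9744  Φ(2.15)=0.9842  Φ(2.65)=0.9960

(3.11, 4.52)

Lower: z₀ + z₁ = 0.207 + (-1.960) = -1.753; 1 − a(z₀+z₁) = 1 − (-0.053)(-1.753) = 0.9071; argument = 0.207 + (-1.753)/0.9071 = -1.7256 → -1.73.
α₁ = Φ(-1.73) = 0.0418; rank = round(500 × 0.0418) = 21; θ*₍21₎ = 3.11.
Upper: z₀ + z₂ = 2.167; 1 − a(z₀+z₂) = 1.1149; argument = 2.1508 → 2.15; α₂ = 0.9842; rank = 492; θ*₍492₎ = 4.52.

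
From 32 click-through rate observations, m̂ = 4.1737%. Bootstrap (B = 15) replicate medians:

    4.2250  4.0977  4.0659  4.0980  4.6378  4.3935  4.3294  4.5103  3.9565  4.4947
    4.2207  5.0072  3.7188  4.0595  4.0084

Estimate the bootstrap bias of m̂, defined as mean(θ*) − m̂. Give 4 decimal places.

bias = +0.0812

mean(θ*) = (4.2250 + 4.0977 + 4.0659 + 4.0980 + 4.6378 + 4.3935 + 4.3294 + 4.5103 + 3.9565 + 4.4947 + 4.2207 + 5.0072 + 3.7188 + 4.0595 + 4.0084) / 15 = 4.25489
bias = 4.25489 − 4.1737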